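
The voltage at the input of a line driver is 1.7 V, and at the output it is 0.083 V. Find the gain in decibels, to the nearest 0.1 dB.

Voltage is an amplitude quantity, so gain = 20·log₁₀(V_out/V_in).
20·log₁₀(0.083/1.7) = 20·log₁₀(0.04882) = -26.2 dB.

-26.2 dB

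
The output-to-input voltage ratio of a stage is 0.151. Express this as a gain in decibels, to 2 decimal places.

-16.42 dB

Voltage ratio → dB uses the 20·log₁₀ form:
20·log₁₀(0.151) = -16.42 dB.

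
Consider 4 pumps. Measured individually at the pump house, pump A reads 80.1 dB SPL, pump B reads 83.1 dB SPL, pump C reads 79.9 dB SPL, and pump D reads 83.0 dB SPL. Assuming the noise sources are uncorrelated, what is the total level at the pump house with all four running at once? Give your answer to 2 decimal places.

87.81 dB SPL

Add the sources as powers (linear), then convert back to dB:
L_total = 10·log₁₀(10^(80.1/10) + 10^(83.1/10) + 10^(79.9/10) + 10^(83.0/10)) = 10·log₁₀(603800000) = 87.81 dB SPL.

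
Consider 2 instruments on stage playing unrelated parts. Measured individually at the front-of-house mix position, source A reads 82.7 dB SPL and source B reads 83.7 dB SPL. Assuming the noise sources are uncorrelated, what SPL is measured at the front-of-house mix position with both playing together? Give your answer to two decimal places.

86.24 dB SPL

Uncorrelated sources add in intensity (power), not in dB.
L_total = 10·log₁₀(10^(82.7/10) + 10^(83.7/10)) = 10·log₁₀(420600000) = 86.24 dB SPL.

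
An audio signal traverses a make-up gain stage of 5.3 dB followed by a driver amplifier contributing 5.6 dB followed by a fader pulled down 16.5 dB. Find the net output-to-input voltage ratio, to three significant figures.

0.525

Net gain = 5.3 + 5.6 + (−16.5) = -5.6 dB.
Voltage ratio = 10^(-5.6/20) = 0.525.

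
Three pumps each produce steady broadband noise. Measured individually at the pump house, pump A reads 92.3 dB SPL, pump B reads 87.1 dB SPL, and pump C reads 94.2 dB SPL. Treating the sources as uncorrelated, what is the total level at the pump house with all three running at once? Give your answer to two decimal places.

Add the sources as powers (linear), then convert back to dB:
L_total = 10·log₁₀(10^(92.3/10) + 10^(87.1/10) + 10^(94.2/10)) = 10·log₁₀(4841000000) = 96.85 dB SPL.

96.85 dB SPL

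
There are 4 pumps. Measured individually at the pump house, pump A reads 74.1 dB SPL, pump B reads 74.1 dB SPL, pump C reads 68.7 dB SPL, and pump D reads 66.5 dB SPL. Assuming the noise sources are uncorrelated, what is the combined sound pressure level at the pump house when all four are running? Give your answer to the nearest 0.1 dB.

78.0 dB SPL

Uncorrelated sources add in intensity (power), not in dB.
L_total = 10·log₁₀(10^(74.1/10) + 10^(74.1/10) + 10^(68.7/10) + 10^(66.5/10)) = 10·log₁₀(63290000) = 78.0 dB SPL.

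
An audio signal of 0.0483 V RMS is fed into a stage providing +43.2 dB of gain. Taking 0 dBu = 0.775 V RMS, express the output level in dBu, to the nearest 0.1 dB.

+19.1 dBu

Input level: 20·log₁₀(0.0483/0.775) = -24.11 dBu.
Output: -24.11 + 43.2 = +19.1 dBu.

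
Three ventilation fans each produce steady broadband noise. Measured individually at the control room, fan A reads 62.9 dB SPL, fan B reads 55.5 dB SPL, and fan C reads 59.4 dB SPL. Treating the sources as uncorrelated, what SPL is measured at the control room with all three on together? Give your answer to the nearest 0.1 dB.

Incoherent sources sum as intensities:
L_total = 10·log₁₀(10^(62.9/10) + 10^(55.5/10) + 10^(59.4/10)) = 10·log₁₀(3176000) = 65.0 dB SPL.

65.0 dB SPL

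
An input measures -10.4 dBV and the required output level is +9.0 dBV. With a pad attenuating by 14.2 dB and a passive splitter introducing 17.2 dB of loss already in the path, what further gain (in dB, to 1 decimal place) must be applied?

The required make-up gain is the shortfall in the dB sum.
G = +9.0 − (-10.4) + 14.2 + 17.2 = 50.8 dB.

50.8 dB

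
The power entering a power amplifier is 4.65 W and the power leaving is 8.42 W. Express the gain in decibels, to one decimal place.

2.6 dB

For a power ratio, dB = 10·log₁₀(P₂/P₁).
10·log₁₀(8.42/4.65) = 10·log₁₀(1.811) = 2.6 dB.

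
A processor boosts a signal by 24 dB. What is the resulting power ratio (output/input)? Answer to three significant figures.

Power ratio = 10^(dB/10).
10^(24/10) = 10^(2.400) = 251.

251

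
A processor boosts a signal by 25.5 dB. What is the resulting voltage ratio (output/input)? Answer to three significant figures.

Voltage ratio = 10^(dB/20).
10^(25.5/20) = 10^(1.275) = 18.8.

18.8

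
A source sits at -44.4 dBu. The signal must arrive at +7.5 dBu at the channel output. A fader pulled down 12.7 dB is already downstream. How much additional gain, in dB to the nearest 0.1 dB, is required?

The required make-up gain is the shortfall in the dB sum.
G = +7.5 − (-44.4) + 12.7 = 64.6 dB.

64.6 dB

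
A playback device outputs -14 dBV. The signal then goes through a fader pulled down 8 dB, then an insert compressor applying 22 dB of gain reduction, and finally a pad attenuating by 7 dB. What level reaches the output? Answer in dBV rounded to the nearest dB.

-51 dBV

Cascaded gains and losses add directly in dB.
-14 − 8 − 22 − 7 = -51 dBV.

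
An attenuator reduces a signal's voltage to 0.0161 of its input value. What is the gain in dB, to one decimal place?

Voltage ratio → dB uses the 20·log₁₀ form:
20·log₁₀(0.0161) = -35.9 dB.

-35.9 dB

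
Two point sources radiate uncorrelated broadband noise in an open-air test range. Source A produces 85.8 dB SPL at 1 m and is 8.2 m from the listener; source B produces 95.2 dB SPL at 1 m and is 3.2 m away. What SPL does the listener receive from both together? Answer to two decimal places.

85.17 dB SPL

At the listener: L_A = 85.8 − 20·log₁₀(8.2) = 67.524 dB; L_B = 95.2 − 20·log₁₀(3.2) = 85.097 dB.
Combined: 10·log₁₀(10^(67.524/10)+10^(85.097/10)) = 85.17 dB SPL.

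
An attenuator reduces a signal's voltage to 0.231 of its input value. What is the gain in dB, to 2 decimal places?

Voltage ratio → dB uses the 20·log₁₀ form:
20·log₁₀(0.231) = -12.73 dB.

-12.73 dB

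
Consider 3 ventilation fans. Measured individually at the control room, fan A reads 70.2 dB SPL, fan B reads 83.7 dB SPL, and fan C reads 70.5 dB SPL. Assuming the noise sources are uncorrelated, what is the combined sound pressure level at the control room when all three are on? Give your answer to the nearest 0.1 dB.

84.1 dB SPL

Uncorrelated sources add in intensity (power), not in dB.
L_total = 10·log₁₀(10^(70.2/10) + 10^(83.7/10) + 10^(70.5/10)) = 10·log₁₀(256100000) = 84.1 dB SPL.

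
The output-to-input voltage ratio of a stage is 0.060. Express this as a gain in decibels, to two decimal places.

For a voltage ratio, dB = 20·log₁₀(V₂/V₁).
20·log₁₀(0.060) = -24.44 dB.

-24.44 dB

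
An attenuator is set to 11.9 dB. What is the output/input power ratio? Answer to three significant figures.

0.0646

Power ratio = 10^(dB/10).
10^(-11.9/10) = 10^(-1.190) = 0.0646.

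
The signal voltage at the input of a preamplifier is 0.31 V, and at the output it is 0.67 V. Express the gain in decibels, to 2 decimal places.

6.69 dB

Voltage is an amplitude quantity, so gain = 20·log₁₀(V_out/V_in).
20·log₁₀(0.67/0.31) = 20·log₁₀(2.161) = 6.69 dB.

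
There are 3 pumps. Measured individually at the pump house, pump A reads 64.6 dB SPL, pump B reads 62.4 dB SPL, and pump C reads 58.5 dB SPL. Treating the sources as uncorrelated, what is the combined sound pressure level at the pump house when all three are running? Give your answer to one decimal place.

Add the sources as powers (linear), then convert back to dB:
L_total = 10·log₁₀(10^(64.6/10) + 10^(62.4/10) + 10^(58.5/10)) = 10·log₁₀(5330000) = 67.3 dB SPL.

67.3 dB SPL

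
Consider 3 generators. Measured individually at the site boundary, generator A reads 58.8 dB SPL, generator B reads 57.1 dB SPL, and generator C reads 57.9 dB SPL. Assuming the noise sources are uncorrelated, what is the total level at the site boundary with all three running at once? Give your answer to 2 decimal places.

62.76 dB SPL

Add the sources as powers (linear), then convert back to dB:
L_total = 10·log₁₀(10^(58.8/10) + 10^(57.1/10) + 10^(57.9/10)) = 10·log₁₀(1888000) = 62.76 dB SPL.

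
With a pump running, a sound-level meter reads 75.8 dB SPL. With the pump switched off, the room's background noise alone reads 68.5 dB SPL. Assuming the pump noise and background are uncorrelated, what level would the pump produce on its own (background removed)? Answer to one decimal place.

74.9 dB SPL

Remove the background by subtracting linear intensities:
L_src = 10·log₁₀(10^(75.8/10) − 10^(68.5/10)) = 10·log₁₀(30940000) = 74.9 dB SPL.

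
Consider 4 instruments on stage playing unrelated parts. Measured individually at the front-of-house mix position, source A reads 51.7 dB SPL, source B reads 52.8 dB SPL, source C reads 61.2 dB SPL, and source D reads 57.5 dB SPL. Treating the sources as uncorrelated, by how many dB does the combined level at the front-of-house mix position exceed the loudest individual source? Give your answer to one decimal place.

Add the sources as powers (linear), then convert back to dB:
L_total = 10·log₁₀(10^(51.7/10) + 10^(52.8/10) + 10^(61.2/10) + 10^(57.5/10)) = 63.46 dB SPL.
Excess over the loudest (61.2 dB): 63.46 − 61.2 = 2.3 dB.

2.3 dB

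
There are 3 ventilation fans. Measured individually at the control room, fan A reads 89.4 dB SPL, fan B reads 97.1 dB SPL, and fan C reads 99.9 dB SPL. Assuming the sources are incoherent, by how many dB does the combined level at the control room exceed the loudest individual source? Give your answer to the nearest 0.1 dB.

Incoherent sources sum as intensities:
L_total = 10·log₁₀(10^(89.4/10) + 10^(97.1/10) + 10^(99.9/10)) = 101.98 dB SPL.
Excess over the loudest (99.9 dB): 101.98 − 99.9 = 2.1 dB.

2.1 dB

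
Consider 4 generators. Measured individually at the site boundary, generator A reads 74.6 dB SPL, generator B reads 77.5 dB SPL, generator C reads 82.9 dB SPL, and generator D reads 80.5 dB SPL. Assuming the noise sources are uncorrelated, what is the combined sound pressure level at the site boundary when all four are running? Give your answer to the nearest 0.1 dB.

Add the sources as powers (linear), then convert back to dB:
L_total = 10·log₁₀(10^(74.6/10) + 10^(77.5/10) + 10^(82.9/10) + 10^(80.5/10)) = 10·log₁₀(392300000) = 85.9 dB SPL.

85.9 dB SPL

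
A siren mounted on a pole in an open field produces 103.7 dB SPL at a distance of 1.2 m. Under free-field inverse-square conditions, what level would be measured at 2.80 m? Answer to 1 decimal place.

For a point source in a free field, ΔL = −20·log₁₀(d₂/d₁).
ΔL = −20·log₁₀(2.80/1.2) = -7.36 dB, so L₂ = 103.7 + (-7.36) = 96.3 dB SPL.

96.3 dB SPL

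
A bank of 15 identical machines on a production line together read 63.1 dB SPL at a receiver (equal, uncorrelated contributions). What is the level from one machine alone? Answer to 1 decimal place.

15 equal incoherent sources add 10·log₁₀(15) = 11.76 dB over one source.
L_one = 63.1 − 11.76 = 51.3 dB SPL.

51.3 dB SPL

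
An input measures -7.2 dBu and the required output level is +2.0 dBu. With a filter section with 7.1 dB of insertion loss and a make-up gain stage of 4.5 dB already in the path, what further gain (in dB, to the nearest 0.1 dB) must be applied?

The required make-up gain is the shortfall in the dB sum.
G = +2.0 − (-7.2) + 7.1 − 4.5 = 11.8 dB.

11.8 dB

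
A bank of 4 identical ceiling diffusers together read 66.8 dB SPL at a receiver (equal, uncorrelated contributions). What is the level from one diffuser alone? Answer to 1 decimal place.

60.8 dB SPL

4 equal incoherent sources add 10·log₁₀(4) = 6.02 dB over one source.
L_one = 66.8 − 6.02 = 60.8 dB SPL.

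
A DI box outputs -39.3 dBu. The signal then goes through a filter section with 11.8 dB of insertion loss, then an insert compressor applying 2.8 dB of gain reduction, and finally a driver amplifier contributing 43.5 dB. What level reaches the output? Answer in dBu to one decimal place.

-10.4 dBu

In dB, series stages simply add:
-39.3 − 11.8 − 2.8 + 43.5 = -10.4 dBu.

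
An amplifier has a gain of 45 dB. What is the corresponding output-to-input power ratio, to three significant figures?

Power ratio = 10^(dB/10).
10^(45/10) = 10^(4.500) = 31600.

31600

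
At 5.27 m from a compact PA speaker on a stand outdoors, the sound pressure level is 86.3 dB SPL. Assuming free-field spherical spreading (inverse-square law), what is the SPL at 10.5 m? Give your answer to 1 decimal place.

For a point source in a free field, ΔL = −20·log₁₀(d₂/d₁).
ΔL = −20·log₁₀(10.5/5.27) = -5.99 dB, so L₂ = 86.3 + (-5.99) = 80.3 dB SPL.

80.3 dB SPL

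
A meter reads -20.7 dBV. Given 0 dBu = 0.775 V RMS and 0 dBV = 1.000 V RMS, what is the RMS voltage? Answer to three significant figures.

0.0923 V

V = 1.000 V × 10^(-20.7/20).
= 1.000 × 0.09226 = 0.0923 V.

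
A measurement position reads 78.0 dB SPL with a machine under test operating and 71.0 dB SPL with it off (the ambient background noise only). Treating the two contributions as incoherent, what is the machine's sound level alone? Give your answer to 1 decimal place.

77.0 dB SPL

Background correction is a power subtraction:
L_src = 10·log₁₀(10^(78.0/10) − 10^(71.0/10)) = 10·log₁₀(50510000) = 77.0 dB SPL.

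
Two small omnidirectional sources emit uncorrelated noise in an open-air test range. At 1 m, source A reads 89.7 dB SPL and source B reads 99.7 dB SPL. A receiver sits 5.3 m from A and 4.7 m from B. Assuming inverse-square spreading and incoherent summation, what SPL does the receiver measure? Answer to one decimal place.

At the listener: L_A = 89.7 − 20·log₁₀(5.3) = 75.21 dB; L_B = 99.7 − 20·log₁₀(4.7) = 86.26 dB.
Combined: 10·log₁₀(10^(75.21/10)+10^(86.26/10)) = 86.6 dB SPL.

86.6 dB SPL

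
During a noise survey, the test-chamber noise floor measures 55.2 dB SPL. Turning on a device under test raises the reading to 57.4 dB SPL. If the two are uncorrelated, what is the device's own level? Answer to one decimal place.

53.4 dB SPL

Subtract intensities: L_src = 10·log₁₀(10^(L_total/10) − 10^(L_bg/10)).
L_src = 10·log₁₀(10^(57.4/10) − 10^(55.2/10)) = 10·log₁₀(218400) = 53.4 dB SPL.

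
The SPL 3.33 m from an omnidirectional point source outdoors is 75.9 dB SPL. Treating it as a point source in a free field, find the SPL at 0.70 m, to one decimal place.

89.4 dB SPL

Free-field point source: level drops by 20·log₁₀ of the distance ratio.
ΔL = −20·log₁₀(0.70/3.33) = 13.55 dB, so L₂ = 75.9 + (13.55) = 89.4 dB SPL.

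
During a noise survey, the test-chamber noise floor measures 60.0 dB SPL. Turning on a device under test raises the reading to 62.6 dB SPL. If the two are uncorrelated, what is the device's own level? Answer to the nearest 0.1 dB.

Background correction is a power subtraction:
L_src = 10·log₁₀(10^(62.6/10) − 10^(60.0/10)) = 10·log₁₀(819700) = 59.1 dB SPL.

59.1 dB SPL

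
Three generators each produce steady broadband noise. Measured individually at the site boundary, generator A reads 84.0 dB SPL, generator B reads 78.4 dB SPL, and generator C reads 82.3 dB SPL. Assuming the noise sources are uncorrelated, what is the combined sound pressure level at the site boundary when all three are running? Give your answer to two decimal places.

Incoherent sources sum as intensities:
L_total = 10·log₁₀(10^(84.0/10) + 10^(78.4/10) + 10^(82.3/10)) = 10·log₁₀(490200000) = 86.90 dB SPL.

86.90 dB SPL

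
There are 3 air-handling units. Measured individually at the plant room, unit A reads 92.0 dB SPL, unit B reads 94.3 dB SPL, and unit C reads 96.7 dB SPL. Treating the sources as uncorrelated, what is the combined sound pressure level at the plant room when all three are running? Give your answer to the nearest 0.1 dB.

99.5 dB SPL

Uncorrelated sources add in intensity (power), not in dB.
L_total = 10·log₁₀(10^(92.0/10) + 10^(94.3/10) + 10^(96.7/10)) = 10·log₁₀(8954000000) = 99.5 dB SPL.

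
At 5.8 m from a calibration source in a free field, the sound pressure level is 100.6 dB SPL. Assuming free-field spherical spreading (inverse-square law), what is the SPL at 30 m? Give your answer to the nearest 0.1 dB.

86.3 dB SPL

For a point source in a free field, ΔL = −20·log₁₀(d₂/d₁).
ΔL = −20·log₁₀(30/5.8) = -14.27 dB, so L₂ = 100.6 + (-14.27) = 86.3 dB SPL.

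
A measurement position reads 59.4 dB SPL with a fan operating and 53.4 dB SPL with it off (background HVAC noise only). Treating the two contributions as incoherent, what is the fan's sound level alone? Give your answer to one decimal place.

58.1 dB SPL

Remove the background by subtracting linear intensities:
L_src = 10·log₁₀(10^(59.4/10) − 10^(53.4/10)) = 10·log₁₀(652200) = 58.1 dB SPL.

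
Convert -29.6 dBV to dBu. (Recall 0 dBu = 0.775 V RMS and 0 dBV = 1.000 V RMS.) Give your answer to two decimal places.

-27.39 dBu

The offset between the scales is 20·log₁₀(0.775/1.000) = −2.214 dB.
So dBu = -29.6 + 2.214 = -27.39 dBu.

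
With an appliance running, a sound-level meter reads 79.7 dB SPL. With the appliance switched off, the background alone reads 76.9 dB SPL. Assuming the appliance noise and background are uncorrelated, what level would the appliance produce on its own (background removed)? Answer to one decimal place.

Remove the background by subtracting linear intensities:
L_src = 10·log₁₀(10^(79.7/10) − 10^(76.9/10)) = 10·log₁₀(44350000) = 76.5 dB SPL.

76.5 dB SPL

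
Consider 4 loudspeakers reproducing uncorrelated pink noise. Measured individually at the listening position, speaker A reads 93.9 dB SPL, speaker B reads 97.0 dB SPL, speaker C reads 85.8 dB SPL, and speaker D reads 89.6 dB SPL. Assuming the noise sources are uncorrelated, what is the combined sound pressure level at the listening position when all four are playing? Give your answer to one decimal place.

Incoherent sources sum as intensities:
L_total = 10·log₁₀(10^(93.9/10) + 10^(97.0/10) + 10^(85.8/10) + 10^(89.6/10)) = 10·log₁₀(8759000000) = 99.4 dB SPL.

99.4 dB SPL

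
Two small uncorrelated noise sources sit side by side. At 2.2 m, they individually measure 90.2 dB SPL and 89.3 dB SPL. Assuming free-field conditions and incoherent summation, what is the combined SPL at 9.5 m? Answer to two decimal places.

80.08 dB SPL

Combined at 2.2 m: 10·log₁₀(10^(90.2/10)+10^(89.3/10)) = 92.784 dB SPL.
Then apply −20·log₁₀(9.5/2.2) = -12.706 dB → 80.08 dB SPL.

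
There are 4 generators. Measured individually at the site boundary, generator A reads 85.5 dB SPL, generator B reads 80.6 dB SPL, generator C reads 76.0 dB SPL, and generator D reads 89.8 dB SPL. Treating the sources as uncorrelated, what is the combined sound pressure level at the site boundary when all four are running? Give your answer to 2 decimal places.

Add the sources as powers (linear), then convert back to dB:
L_total = 10·log₁₀(10^(85.5/10) + 10^(80.6/10) + 10^(76.0/10) + 10^(89.8/10)) = 10·log₁₀(1464000000) = 91.66 dB SPL.

91.66 dB SPL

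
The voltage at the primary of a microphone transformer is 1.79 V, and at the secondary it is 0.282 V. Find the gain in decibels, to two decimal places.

Voltage ratio → dB uses the 20·log₁₀ form:
20·log₁₀(0.282/1.79) = 20·log₁₀(0.1575) = -16.05 dB.

-16.05 dB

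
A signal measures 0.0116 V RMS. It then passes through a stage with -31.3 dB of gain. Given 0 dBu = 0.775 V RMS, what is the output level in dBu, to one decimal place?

-67.8 dBu

Input level: 20·log₁₀(0.0116/0.775) = -36.50 dBu.
Output: -36.50 − 31.3 = -67.8 dBu.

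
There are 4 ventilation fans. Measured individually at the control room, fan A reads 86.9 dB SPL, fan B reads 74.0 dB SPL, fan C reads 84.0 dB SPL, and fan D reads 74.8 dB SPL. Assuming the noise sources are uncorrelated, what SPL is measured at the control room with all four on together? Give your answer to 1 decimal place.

89.0 dB SPL

Incoherent sources sum as intensities:
L_total = 10·log₁₀(10^(86.9/10) + 10^(74.0/10) + 10^(84.0/10) + 10^(74.8/10)) = 10·log₁₀(796300000) = 89.0 dB SPL.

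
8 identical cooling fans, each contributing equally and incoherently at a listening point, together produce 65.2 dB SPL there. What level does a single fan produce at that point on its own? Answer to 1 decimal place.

8 equal incoherent sources add 10·log₁₀(8) = 9.03 dB over one source.
L_one = 65.2 − 9.03 = 56.2 dB SPL.

56.2 dB SPL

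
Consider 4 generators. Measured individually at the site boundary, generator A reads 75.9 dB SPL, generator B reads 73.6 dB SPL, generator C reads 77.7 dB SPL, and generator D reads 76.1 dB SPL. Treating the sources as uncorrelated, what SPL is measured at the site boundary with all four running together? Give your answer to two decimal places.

Add the sources as powers (linear), then convert back to dB:
L_total = 10·log₁₀(10^(75.9/10) + 10^(73.6/10) + 10^(77.7/10) + 10^(76.1/10)) = 10·log₁₀(161400000) = 82.08 dB SPL.

82.08 dB SPL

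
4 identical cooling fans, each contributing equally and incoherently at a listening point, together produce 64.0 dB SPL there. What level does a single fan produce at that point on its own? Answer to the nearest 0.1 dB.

58.0 dB SPL

4 equal incoherent sources add 10·log₁₀(4) = 6.02 dB over one source.
L_one = 64.0 − 6.02 = 58.0 dB SPL.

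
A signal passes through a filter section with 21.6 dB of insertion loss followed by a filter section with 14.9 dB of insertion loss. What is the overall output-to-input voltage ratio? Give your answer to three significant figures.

0.0150

Net gain = (−21.6) + (−14.9) = -36.5 dB.
Voltage ratio = 10^(-36.5/20) = 0.0150.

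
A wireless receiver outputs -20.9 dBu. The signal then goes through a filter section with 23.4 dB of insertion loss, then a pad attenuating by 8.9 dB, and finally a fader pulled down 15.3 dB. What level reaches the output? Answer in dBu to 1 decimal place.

Cascaded gains and losses add directly in dB.
-20.9 − 23.4 − 8.9 − 15.3 = -68.5 dBu.

-68.5 dBu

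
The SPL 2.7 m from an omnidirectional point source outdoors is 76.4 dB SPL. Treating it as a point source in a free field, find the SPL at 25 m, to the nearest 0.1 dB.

57.1 dB SPL

Free-field point source: level drops by 20·log₁₀ of the distance ratio.
ΔL = −20·log₁₀(25/2.7) = -19.33 dB, so L₂ = 76.4 + (-19.33) = 57.1 dB SPL.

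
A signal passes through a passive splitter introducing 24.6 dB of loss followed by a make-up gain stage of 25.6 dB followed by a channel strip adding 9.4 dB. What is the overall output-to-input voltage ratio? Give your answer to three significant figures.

3.31

Net gain = (−24.6) + 25.6 + 9.4 = 10.4 dB.
Voltage ratio = 10^(10.4/20) = 3.31.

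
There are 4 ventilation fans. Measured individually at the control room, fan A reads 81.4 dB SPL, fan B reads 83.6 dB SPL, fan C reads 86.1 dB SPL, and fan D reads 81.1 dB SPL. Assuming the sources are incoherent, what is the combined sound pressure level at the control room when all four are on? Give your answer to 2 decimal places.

Uncorrelated sources add in intensity (power), not in dB.
L_total = 10·log₁₀(10^(81.4/10) + 10^(83.6/10) + 10^(86.1/10) + 10^(81.1/10)) = 10·log₁₀(903300000) = 89.56 dB SPL.

89.56 dB SPL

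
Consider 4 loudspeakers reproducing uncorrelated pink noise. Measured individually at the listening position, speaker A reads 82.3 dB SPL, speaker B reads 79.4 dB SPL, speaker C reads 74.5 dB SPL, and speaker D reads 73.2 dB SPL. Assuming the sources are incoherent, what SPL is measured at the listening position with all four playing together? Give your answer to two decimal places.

Add the sources as powers (linear), then convert back to dB:
L_total = 10·log₁₀(10^(82.3/10) + 10^(79.4/10) + 10^(74.5/10) + 10^(73.2/10)) = 10·log₁₀(306000000) = 84.86 dB SPL.

84.86 dB SPL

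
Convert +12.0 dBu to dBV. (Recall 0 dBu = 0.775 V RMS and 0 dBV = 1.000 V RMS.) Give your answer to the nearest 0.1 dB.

+9.8 dBV

The offset between the scales is 20·log₁₀(0.775/1.000) = −2.214 dB.
So dBV = +12.0 − 2.214 = +9.8 dBV.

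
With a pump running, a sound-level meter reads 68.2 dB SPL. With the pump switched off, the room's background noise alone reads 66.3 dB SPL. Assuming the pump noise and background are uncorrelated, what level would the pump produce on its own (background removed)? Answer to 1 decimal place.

Remove the background by subtracting linear intensities:
L_src = 10·log₁₀(10^(68.2/10) − 10^(66.3/10)) = 10·log₁₀(2341000) = 63.7 dB SPL.

63.7 dB SPL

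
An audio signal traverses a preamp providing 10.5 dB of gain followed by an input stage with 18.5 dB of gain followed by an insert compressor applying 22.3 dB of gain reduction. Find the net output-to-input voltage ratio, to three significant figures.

Net gain = 10.5 + 18.5 + (−22.3) = 6.7 dB.
Voltage ratio = 10^(6.7/20) = 2.16.

2.16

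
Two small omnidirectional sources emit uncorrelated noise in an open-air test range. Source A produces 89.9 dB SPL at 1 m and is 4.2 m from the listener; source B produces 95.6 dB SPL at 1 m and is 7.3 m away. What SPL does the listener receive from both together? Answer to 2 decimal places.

At the listener: L_A = 89.9 − 20·log₁₀(4.2) = 77.435 dB; L_B = 95.6 − 20·log₁₀(7.3) = 78.334 dB.
Combined: 10·log₁₀(10^(77.435/10)+10^(78.334/10)) = 80.92 dB SPL.

80.92 dB SPL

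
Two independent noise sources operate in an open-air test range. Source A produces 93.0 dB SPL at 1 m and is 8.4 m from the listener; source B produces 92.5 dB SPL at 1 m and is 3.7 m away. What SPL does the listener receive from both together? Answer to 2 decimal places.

81.99 dB SPL

At the listener: L_A = 93.0 − 20·log₁₀(8.4) = 74.514 dB; L_B = 92.5 − 20·log₁₀(3.7) = 81.136 dB.
Combined: 10·log₁₀(10^(74.514/10)+10^(81.136/10)) = 81.99 dB SPL.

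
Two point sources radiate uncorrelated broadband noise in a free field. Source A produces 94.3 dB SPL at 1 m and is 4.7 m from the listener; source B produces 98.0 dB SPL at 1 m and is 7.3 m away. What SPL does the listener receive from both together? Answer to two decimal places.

At the listener: L_A = 94.3 − 20·log₁₀(4.7) = 80.858 dB; L_B = 98.0 − 20·log₁₀(7.3) = 80.734 dB.
Combined: 10·log₁₀(10^(80.858/10)+10^(80.734/10)) = 83.81 dB SPL.

83.81 dB SPL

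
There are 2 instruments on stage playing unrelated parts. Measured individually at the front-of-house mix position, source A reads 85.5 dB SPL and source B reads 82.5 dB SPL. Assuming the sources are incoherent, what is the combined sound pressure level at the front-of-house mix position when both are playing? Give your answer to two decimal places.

87.26 dB SPL

Incoherent sources sum as intensities:
L_total = 10·log₁₀(10^(85.5/10) + 10^(82.5/10)) = 10·log₁₀(532600000) = 87.26 dB SPL.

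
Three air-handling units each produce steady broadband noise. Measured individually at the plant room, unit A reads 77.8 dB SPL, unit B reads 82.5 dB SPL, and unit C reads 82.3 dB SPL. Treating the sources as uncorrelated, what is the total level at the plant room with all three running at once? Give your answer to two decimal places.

86.11 dB SPL

Incoherent sources sum as intensities:
L_total = 10·log₁₀(10^(77.8/10) + 10^(82.5/10) + 10^(82.3/10)) = 10·log₁₀(407900000) = 86.11 dB SPL.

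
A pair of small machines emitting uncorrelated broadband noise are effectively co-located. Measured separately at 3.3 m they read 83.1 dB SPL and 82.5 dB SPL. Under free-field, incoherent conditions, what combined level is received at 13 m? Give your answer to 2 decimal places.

73.91 dB SPL

Combined at 3.3 m: 10·log₁₀(10^(83.1/10)+10^(82.5/10)) = 85.821 dB SPL.
Then apply −20·log₁₀(13/3.3) = -11.909 dB → 73.91 dB SPL.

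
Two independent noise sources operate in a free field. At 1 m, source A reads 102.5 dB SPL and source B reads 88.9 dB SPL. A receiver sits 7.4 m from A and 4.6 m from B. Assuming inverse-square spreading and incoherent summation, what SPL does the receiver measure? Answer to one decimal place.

At the listener: L_A = 102.5 − 20·log₁₀(7.4) = 85.12 dB; L_B = 88.9 − 20·log₁₀(4.6) = 75.64 dB.
Combined: 10·log₁₀(10^(85.12/10)+10^(75.64/10)) = 85.6 dB SPL.

85.6 dB SPL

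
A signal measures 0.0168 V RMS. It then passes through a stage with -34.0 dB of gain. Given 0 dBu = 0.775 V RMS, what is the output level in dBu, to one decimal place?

-67.3 dBu

Input level: 20·log₁₀(0.0168/0.775) = -33.28 dBu.
Output: -33.28 − 34.0 = -67.3 dBu.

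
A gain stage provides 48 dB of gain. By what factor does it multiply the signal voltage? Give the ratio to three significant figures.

251

Voltage ratio = 10^(dB/20).
10^(48/20) = 10^(2.400) = 251.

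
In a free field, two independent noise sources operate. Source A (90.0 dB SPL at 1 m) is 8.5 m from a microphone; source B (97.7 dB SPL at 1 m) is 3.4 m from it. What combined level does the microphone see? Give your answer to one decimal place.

87.2 dB SPL

At the listener: L_A = 90.0 − 20·log₁₀(8.5) = 71.41 dB; L_B = 97.7 − 20·log₁₀(3.4) = 87.07 dB.
Combined: 10·log₁₀(10^(71.41/10)+10^(87.07/10)) = 87.2 dB SPL.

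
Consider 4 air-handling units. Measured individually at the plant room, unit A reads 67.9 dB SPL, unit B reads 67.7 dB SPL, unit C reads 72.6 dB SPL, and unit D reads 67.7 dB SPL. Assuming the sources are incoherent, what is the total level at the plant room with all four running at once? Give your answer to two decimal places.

Incoherent sources sum as intensities:
L_total = 10·log₁₀(10^(67.9/10) + 10^(67.7/10) + 10^(72.6/10) + 10^(67.7/10)) = 10·log₁₀(36140000) = 75.58 dB SPL.

75.58 dB SPL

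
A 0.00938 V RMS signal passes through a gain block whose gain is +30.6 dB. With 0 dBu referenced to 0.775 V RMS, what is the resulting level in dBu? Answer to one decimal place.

Input level: 20·log₁₀(0.00938/0.775) = -38.34 dBu.
Output: -38.34 + 30.6 = -7.7 dBu.

-7.7 dBu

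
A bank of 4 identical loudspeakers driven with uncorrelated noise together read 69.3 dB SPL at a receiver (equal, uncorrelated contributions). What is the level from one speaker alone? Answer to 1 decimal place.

4 equal incoherent sources add 10·log₁₀(4) = 6.02 dB over one source.
L_one = 69.3 − 6.02 = 63.3 dB SPL.

63.3 dB SPL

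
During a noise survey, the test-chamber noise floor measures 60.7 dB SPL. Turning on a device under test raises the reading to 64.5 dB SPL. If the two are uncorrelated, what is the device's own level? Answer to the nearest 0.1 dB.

Background correction is a power subtraction:
L_src = 10·log₁₀(10^(64.5/10) − 10^(60.7/10)) = 10·log₁₀(1643000) = 62.2 dB SPL.

62.2 dB SPL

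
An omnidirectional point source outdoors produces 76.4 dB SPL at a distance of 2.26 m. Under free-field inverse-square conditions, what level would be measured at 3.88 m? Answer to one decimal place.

Free-field point source: level drops by 20·log₁₀ of the distance ratio.
ΔL = −20·log₁₀(3.88/2.26) = -4.69 dB, so L₂ = 76.4 + (-4.69) = 71.7 dB SPL.

71.7 dB SPL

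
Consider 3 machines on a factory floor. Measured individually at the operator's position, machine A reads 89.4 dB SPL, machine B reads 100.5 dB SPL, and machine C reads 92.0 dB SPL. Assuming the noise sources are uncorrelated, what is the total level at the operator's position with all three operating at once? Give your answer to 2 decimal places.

101.36 dB SPL

Add the sources as powers (linear), then convert back to dB:
L_total = 10·log₁₀(10^(89.4/10) + 10^(100.5/10) + 10^(92.0/10)) = 10·log₁₀(13676000000) = 101.36 dB SPL.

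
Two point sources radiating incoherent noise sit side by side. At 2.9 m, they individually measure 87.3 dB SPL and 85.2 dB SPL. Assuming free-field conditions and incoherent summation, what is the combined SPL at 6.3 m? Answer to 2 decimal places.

82.65 dB SPL

Combined at 2.9 m: 10·log₁₀(10^(87.3/10)+10^(85.2/10)) = 89.386 dB SPL.
Then apply −20·log₁₀(6.3/2.9) = -6.739 dB → 82.65 dB SPL.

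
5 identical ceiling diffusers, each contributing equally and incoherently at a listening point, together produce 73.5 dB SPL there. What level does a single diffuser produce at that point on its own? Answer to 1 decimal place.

66.5 dB SPL

5 equal incoherent sources add 10·log₁₀(5) = 6.99 dB over one source.
L_one = 73.5 − 6.99 = 66.5 dB SPL.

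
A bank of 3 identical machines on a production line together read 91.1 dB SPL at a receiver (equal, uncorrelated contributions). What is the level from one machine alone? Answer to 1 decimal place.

3 equal incoherent sources add 10·log₁₀(3) = 4.77 dB over one source.
L_one = 91.1 − 4.77 = 86.3 dB SPL.

86.3 dB SPL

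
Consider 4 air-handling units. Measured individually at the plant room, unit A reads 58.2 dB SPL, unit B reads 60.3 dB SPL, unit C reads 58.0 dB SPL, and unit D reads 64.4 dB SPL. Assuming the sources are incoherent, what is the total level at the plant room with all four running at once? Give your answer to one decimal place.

Uncorrelated sources add in intensity (power), not in dB.
L_total = 10·log₁₀(10^(58.2/10) + 10^(60.3/10) + 10^(58.0/10) + 10^(64.4/10)) = 10·log₁₀(5117000) = 67.1 dB SPL.

67.1 dB SPL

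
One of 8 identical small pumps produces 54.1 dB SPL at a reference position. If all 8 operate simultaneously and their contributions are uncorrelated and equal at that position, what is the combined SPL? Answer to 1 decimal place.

63.1 dB SPL

8 equal incoherent sources raise the level by 10·log₁₀(8) = 9.03 dB.
L_total = 54.1 + 9.03 = 63.1 dB SPL.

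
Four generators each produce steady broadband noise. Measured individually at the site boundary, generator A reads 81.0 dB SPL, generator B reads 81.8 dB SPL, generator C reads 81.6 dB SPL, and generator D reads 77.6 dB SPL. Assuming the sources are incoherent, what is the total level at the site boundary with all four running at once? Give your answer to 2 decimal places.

86.81 dB SPL

Add the sources as powers (linear), then convert back to dB:
L_total = 10·log₁₀(10^(81.0/10) + 10^(81.8/10) + 10^(81.6/10) + 10^(77.6/10)) = 10·log₁₀(479300000) = 86.81 dB SPL.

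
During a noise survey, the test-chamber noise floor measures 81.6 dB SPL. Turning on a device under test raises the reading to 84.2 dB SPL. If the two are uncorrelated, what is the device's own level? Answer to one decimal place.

80.7 dB SPL

Background correction is a power subtraction:
L_src = 10·log₁₀(10^(84.2/10) − 10^(81.6/10)) = 10·log₁₀(118500000) = 80.7 dB SPL.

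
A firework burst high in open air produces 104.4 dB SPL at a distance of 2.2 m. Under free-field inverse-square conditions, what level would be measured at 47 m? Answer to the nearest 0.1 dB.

77.8 dB SPL

Inverse-square spreading gives ΔL = −20·log₁₀(d₂/d₁).
ΔL = −20·log₁₀(47/2.2) = -26.59 dB, so L₂ = 104.4 + (-26.59) = 77.8 dB SPL.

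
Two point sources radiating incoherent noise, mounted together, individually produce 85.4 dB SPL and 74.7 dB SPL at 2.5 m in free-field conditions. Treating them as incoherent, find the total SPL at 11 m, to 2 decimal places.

Combined at 2.5 m: 10·log₁₀(10^(85.4/10)+10^(74.7/10)) = 85.755 dB SPL.
Then apply −20·log₁₀(11/2.5) = -12.869 dB → 72.89 dB SPL.

72.89 dB SPL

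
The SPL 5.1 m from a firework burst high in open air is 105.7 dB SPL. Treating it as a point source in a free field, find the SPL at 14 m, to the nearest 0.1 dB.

96.9 dB SPL

Inverse-square spreading gives ΔL = −20·log₁₀(d₂/d₁).
ΔL = −20·log₁₀(14/5.1) = -8.77 dB, so L₂ = 105.7 + (-8.77) = 96.9 dB SPL.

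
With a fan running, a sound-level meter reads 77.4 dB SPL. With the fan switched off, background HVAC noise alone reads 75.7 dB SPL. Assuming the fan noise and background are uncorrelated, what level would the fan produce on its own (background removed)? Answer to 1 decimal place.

72.5 dB SPL

Background correction is a power subtraction:
L_src = 10·log₁₀(10^(77.4/10) − 10^(75.7/10)) = 10·log₁₀(17800000) = 72.5 dB SPL.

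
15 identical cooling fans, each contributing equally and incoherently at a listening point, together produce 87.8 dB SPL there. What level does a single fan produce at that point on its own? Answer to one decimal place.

15 equal incoherent sources add 10·log₁₀(15) = 11.76 dB over one source.
L_one = 87.8 − 11.76 = 76.0 dB SPL.

76.0 dB SPL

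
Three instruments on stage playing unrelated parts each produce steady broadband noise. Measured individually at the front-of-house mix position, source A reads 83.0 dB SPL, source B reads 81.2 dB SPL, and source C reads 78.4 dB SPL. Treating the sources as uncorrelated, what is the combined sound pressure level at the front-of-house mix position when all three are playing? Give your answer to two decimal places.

86.03 dB SPL

Incoherent sources sum as intensities:
L_total = 10·log₁₀(10^(83.0/10) + 10^(81.2/10) + 10^(78.4/10)) = 10·log₁₀(400500000) = 86.03 dB SPL.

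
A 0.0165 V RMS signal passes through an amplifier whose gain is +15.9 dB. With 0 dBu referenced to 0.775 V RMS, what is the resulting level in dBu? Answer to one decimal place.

-17.5 dBu

Input level: 20·log₁₀(0.0165/0.775) = -33.44 dBu.
Output: -33.44 + 15.9 = -17.5 dBu.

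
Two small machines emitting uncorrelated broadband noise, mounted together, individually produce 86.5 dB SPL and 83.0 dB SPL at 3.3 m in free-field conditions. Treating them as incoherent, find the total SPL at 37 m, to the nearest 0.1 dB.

Combined at 3.3 m: 10·log₁₀(10^(86.5/10)+10^(83.0/10)) = 88.10 dB SPL.
Then apply −20·log₁₀(37/3.3) = -20.99 dB → 67.1 dB SPL.

67.1 dB SPL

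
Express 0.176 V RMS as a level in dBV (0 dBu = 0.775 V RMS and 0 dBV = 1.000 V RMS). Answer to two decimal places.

-15.09 dBV

dBV = 20·log₁₀(V / 1.000 V).
20·log₁₀(0.176/1.000) = -15.09 dBV.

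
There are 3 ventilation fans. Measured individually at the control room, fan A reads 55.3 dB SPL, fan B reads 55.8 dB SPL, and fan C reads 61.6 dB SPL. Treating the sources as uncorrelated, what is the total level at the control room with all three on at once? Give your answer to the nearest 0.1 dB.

63.4 dB SPL

Incoherent sources sum as intensities:
L_total = 10·log₁₀(10^(55.3/10) + 10^(55.8/10) + 10^(61.6/10)) = 10·log₁₀(2164000) = 63.4 dB SPL.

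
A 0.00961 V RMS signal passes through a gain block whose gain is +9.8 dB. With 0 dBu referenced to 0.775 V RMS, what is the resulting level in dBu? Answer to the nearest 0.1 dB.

Input level: 20·log₁₀(0.00961/0.775) = -38.13 dBu.
Output: -38.13 + 9.8 = -28.3 dBu.

-28.3 dBu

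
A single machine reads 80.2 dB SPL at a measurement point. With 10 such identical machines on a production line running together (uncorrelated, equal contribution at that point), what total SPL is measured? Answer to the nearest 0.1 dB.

90.2 dB SPL

10 equal incoherent sources raise the level by 10·log₁₀(10) = 10.00 dB.
L_total = 80.2 + 10.00 = 90.2 dB SPL.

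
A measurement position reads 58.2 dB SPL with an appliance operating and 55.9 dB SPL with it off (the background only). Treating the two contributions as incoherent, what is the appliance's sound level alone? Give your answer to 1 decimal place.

Background correction is a power subtraction:
L_src = 10·log₁₀(10^(58.2/10) − 10^(55.9/10)) = 10·log₁₀(271600) = 54.3 dB SPL.

54.3 dB SPL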